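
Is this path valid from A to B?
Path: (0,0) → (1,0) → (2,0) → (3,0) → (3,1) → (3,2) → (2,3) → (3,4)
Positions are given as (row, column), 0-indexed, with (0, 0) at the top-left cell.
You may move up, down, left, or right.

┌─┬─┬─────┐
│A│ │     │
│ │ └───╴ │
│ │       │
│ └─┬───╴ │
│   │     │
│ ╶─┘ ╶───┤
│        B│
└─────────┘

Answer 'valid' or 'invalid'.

Checking path validity:
Result: Invalid move at step 6: cannot move from (3, 2) to (2, 3).

invalid

Correct solution:

┌─┬─┬─────┐
│A│ │     │
│ │ └───╴ │
│↓│       │
│ └─┬───╴ │
│↓  │     │
│ ╶─┘ ╶───┤
│↳ → → → B│
└─────────┘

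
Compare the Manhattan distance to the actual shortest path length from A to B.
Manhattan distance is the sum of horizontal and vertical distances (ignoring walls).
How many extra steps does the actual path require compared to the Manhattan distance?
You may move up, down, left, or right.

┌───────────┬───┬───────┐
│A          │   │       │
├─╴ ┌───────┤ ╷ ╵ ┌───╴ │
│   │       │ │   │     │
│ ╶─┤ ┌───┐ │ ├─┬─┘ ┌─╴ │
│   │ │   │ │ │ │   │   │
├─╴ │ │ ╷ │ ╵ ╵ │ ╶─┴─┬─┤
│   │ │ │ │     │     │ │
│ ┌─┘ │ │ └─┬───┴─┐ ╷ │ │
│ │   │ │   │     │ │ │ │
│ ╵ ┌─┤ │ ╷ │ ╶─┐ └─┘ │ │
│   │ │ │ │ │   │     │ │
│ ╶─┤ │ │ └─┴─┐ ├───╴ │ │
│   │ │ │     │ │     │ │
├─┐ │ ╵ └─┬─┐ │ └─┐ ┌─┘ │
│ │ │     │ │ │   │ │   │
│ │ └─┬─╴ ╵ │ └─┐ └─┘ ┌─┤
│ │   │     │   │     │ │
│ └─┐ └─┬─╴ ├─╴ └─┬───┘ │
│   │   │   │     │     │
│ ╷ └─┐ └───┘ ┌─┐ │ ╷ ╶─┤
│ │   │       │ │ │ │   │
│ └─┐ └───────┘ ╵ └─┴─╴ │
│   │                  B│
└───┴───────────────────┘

Manhattan distance: |11 - 0| + |11 - 0| = 22
Actual path length: 28
Extra steps: 28 - 22 = 6

Solution:

┌───────────┬───┬───────┐
│A ↓        │   │       │
├─╴ ┌───────┤ ╷ ╵ ┌───╴ │
│↓ ↲│       │ │   │     │
│ ╶─┤ ┌───┐ │ ├─┬─┘ ┌─╴ │
│↳ ↓│ │   │ │ │ │   │   │
├─╴ │ │ ╷ │ ╵ ╵ │ ╶─┴─┬─┤
│↓ ↲│ │ │ │     │     │ │
│ ┌─┘ │ │ └─┬───┴─┐ ╷ │ │
│↓│   │ │   │     │ │ │ │
│ ╵ ┌─┤ │ ╷ │ ╶─┐ └─┘ │ │
│↓  │ │ │ │ │   │     │ │
│ ╶─┤ │ │ └─┴─┐ ├───╴ │ │
│↳ ↓│ │ │     │ │     │ │
├─┐ │ ╵ └─┬─┐ │ └─┐ ┌─┘ │
│ │↓│     │ │ │   │ │   │
│ │ └─┬─╴ ╵ │ └─┐ └─┘ ┌─┤
│ │↳ ↓│     │   │     │ │
│ └─┐ └─┬─╴ ├─╴ └─┬───┘ │
│   │↳ ↓│   │↱ → ↓│     │
│ ╷ └─┐ └───┘ ┌─┐ │ ╷ ╶─┤
│ │   │↳ → → ↑│ │↓│ │   │
│ └─┐ └───────┘ ╵ └─┴─╴ │
│   │            ↳ → → B│
└───┴───────────────────┘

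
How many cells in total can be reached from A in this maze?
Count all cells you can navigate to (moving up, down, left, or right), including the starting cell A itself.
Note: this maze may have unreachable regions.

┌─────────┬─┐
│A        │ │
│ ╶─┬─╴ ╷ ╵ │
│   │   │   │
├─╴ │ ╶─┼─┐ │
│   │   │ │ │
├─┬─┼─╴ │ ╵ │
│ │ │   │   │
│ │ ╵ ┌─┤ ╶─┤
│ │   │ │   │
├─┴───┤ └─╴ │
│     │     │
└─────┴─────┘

Using BFS/flood-fill to find all reachable cells from A:
Maze size: 6 × 6 = 36 total cells
5 cell(s) are walled off and cannot be reached from A.
Reachable cells: 31

Reachable region (· marks reachable cells):

┌─────────┬─┐
│A · · · ·│·│
│ ╶─┬─╴ ╷ ╵ │
│· ·│· ·│· ·│
├─╴ │ ╶─┼─┐ │
│· ·│· ·│·│·│
├─┬─┼─╴ │ ╵ │
│ │·│· ·│· ·│
│ │ ╵ ┌─┤ ╶─┤
│ │· ·│·│· ·│
├─┴───┤ └─╴ │
│     │· · ·│
└─────┴─────┘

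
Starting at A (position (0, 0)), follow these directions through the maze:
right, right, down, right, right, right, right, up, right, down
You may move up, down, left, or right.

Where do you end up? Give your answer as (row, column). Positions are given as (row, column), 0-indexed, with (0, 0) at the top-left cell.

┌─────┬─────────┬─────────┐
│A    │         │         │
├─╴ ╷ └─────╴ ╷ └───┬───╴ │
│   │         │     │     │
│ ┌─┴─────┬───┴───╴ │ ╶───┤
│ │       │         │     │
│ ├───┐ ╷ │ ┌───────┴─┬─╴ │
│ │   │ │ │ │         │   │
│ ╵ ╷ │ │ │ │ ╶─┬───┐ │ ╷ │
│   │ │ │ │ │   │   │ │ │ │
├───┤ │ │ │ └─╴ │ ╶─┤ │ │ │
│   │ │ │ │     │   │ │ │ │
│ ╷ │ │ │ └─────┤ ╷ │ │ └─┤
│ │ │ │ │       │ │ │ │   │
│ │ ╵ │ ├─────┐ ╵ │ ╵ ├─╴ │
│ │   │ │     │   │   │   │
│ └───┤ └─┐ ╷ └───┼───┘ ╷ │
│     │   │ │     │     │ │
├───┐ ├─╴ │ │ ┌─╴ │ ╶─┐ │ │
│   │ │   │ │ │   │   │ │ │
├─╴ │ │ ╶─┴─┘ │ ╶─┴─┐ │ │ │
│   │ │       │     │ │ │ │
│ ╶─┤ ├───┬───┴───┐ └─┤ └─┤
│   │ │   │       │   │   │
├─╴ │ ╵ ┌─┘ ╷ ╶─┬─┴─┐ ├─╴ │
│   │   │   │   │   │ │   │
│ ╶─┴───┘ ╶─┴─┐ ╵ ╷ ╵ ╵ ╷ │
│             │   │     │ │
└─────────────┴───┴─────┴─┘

Following directions step by step:
Start: (0, 0)
  right: (0, 0) → (0, 1)
  right: (0, 1) → (0, 2)
  down: (0, 2) → (1, 2)
  right: (1, 2) → (1, 3)
  right: (1, 3) → (1, 4)
  right: (1, 4) → (1, 5)
  right: (1, 5) → (1, 6)
  up: (1, 6) → (0, 6)
  right: (0, 6) → (0, 7)
  down: (0, 7) → (1, 7)
Final position: (1, 7)

Path taken:

┌─────┬─────────┬─────────┐
│A → ↓│      ↱ ↓│         │
├─╴ ╷ └─────╴ ╷ └───┬───╴ │
│   │↳ → → → ↑│B    │     │
│ ┌─┴─────┬───┴───╴ │ ╶───┤
│ │       │         │     │
│ ├───┐ ╷ │ ┌───────┴─┬─╴ │
│ │   │ │ │ │         │   │
│ ╵ ╷ │ │ │ │ ╶─┬───┐ │ ╷ │
│   │ │ │ │ │   │   │ │ │ │
├───┤ │ │ │ └─╴ │ ╶─┤ │ │ │
│   │ │ │ │     │   │ │ │ │
│ ╷ │ │ │ └─────┤ ╷ │ │ └─┤
│ │ │ │ │       │ │ │ │   │
│ │ ╵ │ ├─────┐ ╵ │ ╵ ├─╴ │
│ │   │ │     │   │   │   │
│ └───┤ └─┐ ╷ └───┼───┘ ╷ │
│     │   │ │     │     │ │
├───┐ ├─╴ │ │ ┌─╴ │ ╶─┐ │ │
│   │ │   │ │ │   │   │ │ │
├─╴ │ │ ╶─┴─┘ │ ╶─┴─┐ │ │ │
│   │ │       │     │ │ │ │
│ ╶─┤ ├───┬───┴───┐ └─┤ └─┤
│   │ │   │       │   │   │
├─╴ │ ╵ ┌─┘ ╷ ╶─┬─┴─┐ ├─╴ │
│   │   │   │   │   │ │   │
│ ╶─┴───┘ ╶─┴─┐ ╵ ╷ ╵ ╵ ╷ │
│             │   │     │ │
└─────────────┴───┴─────┴─┘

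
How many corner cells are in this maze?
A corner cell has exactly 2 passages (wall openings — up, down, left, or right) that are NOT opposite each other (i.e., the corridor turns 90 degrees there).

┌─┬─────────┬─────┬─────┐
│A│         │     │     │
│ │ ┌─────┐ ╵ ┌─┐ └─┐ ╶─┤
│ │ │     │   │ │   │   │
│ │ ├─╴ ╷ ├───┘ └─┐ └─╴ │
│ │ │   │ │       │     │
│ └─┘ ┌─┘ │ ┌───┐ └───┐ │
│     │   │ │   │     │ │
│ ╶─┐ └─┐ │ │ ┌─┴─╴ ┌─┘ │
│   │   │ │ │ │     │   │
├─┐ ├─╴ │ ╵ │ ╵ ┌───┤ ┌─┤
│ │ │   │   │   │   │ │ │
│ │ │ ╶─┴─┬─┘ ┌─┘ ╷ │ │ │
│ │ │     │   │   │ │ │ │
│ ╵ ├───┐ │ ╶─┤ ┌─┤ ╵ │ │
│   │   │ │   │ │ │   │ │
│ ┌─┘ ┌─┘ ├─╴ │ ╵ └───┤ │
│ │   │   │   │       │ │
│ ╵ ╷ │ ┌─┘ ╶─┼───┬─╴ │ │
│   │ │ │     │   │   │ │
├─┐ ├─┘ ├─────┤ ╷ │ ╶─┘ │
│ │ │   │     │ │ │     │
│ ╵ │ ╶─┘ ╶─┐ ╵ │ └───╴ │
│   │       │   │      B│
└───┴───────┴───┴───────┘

Counting corner cells (2 non-opposite passages):
Total corners: 69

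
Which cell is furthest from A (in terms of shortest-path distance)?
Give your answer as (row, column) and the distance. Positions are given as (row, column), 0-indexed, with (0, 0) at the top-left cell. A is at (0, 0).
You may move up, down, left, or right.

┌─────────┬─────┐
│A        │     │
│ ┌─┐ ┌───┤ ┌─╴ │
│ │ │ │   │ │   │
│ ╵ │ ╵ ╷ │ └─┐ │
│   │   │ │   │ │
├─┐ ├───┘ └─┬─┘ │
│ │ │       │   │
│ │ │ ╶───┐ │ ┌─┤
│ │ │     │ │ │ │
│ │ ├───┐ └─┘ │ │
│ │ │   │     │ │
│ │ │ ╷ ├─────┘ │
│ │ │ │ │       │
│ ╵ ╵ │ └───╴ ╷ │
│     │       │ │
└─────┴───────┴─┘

Computing BFS distances from A to all cells:
Furthest cell: (2, 6)
Distance: 28 steps

Path from A to the furthest cell:

┌─────────┬─────┐
│A → ↓    │↓ ← ↰│
│ ┌─┐ ┌───┤ ┌─╴ │
│ │ │↓│↱ ↓│↓│  ↑│
│ ╵ │ ╵ ╷ │ └─┐ │
│   │↳ ↑│↓│↳ B│↑│
├─┐ ├───┘ └─┬─┘ │
│ │ │↓ ← ↲  │↱ ↑│
│ │ │ ╶───┐ │ ┌─┤
│ │ │↳ → ↓│ │↑│ │
│ │ ├───┐ └─┘ │ │
│ │ │   │↳ → ↑│ │
│ │ │ ╷ ├─────┘ │
│ │ │ │ │       │
│ ╵ ╵ │ └───╴ ╷ │
│     │       │ │
└─────┴───────┴─┘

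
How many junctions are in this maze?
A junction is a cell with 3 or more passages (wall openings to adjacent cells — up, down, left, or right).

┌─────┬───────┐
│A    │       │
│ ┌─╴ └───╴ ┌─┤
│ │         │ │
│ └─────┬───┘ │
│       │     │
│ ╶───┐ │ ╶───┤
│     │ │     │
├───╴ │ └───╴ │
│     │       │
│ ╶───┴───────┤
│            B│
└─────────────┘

Checking each cell for number of passages:

Junctions found (3+ passages):
  (0, 5): 3 passages
  (1, 2): 3 passages
  (2, 0): 3 passages
Total junctions: 3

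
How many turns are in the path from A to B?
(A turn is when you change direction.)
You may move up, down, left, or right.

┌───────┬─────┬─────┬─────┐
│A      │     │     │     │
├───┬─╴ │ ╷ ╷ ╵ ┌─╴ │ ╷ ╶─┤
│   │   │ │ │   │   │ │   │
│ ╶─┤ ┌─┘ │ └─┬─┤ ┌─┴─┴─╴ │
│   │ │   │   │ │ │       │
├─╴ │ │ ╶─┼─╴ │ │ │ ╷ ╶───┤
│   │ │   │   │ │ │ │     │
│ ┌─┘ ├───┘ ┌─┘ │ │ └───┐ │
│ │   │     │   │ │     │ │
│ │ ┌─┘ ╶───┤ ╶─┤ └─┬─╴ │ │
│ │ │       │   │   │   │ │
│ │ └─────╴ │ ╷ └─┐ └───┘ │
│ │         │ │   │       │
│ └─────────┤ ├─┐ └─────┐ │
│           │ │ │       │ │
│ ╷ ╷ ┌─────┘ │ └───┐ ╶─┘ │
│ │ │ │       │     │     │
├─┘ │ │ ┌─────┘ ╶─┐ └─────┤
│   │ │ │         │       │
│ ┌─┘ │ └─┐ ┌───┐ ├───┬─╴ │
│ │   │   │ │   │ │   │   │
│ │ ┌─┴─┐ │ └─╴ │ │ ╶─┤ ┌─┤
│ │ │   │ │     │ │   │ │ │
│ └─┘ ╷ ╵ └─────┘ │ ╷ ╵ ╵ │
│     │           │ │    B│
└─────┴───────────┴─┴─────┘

Directions: right, right, right, down, left, down, down, down, left, down, down, right, right, right, right, up, left, left, up, right, right, up, right, up, left, up, up, right, down, right, up, right, right, down, left, down, down, down, down, right, down, right, right, right, down, down, left, left, up, left, left, up, left, up, left, down, down, down, left, left, left, down, down, right, down, down, right, right, right, right, up, up, up, left, up, right, right, down, right, right, right, down, left, down, down, right
Number of turns: 50

Solution:

┌───────┬─────┬─────┬─────┐
│A → → ↓│  ↱ ↓│↱ → ↓│     │
├───┬─╴ │ ╷ ╷ ╵ ┌─╴ │ ╷ ╶─┤
│   │↓ ↲│ │↑│↳ ↑│↓ ↲│ │   │
│ ╶─┤ ┌─┘ │ └─┬─┤ ┌─┴─┴─╴ │
│   │↓│   │↑ ↰│ │↓│       │
├─╴ │ │ ╶─┼─╴ │ │ │ ╷ ╶───┤
│   │↓│   │↱ ↑│ │↓│ │     │
│ ┌─┘ ├───┘ ┌─┘ │ │ └───┐ │
│ │↓ ↲│↱ → ↑│   │↓│     │ │
│ │ ┌─┘ ╶───┤ ╶─┤ └─┬─╴ │ │
│ │↓│  ↑ ← ↰│↓ ↰│↳ ↓│   │ │
│ │ └─────╴ │ ╷ └─┐ └───┘ │
│ │↳ → → → ↑│↓│↑ ↰│↳ → → ↓│
│ └─────────┤ ├─┐ └─────┐ │
│           │↓│ │↑ ← ↰  │↓│
│ ╷ ╷ ┌─────┘ │ └───┐ ╶─┘ │
│ │ │ │↓ ← ← ↲│↱ → ↓│↑ ← ↲│
├─┘ │ │ ┌─────┘ ╶─┐ └─────┤
│   │ │↓│      ↑ ↰│↳ → → ↓│
│ ┌─┘ │ └─┐ ┌───┐ ├───┬─╴ │
│ │   │↳ ↓│ │   │↑│   │↓ ↲│
│ │ ┌─┴─┐ │ └─╴ │ │ ╶─┤ ┌─┤
│ │ │   │↓│     │↑│   │↓│ │
│ └─┘ ╷ ╵ └─────┘ │ ╷ ╵ ╵ │
│     │  ↳ → → → ↑│ │  ↳ B│
└─────┴───────────┴─┴─────┘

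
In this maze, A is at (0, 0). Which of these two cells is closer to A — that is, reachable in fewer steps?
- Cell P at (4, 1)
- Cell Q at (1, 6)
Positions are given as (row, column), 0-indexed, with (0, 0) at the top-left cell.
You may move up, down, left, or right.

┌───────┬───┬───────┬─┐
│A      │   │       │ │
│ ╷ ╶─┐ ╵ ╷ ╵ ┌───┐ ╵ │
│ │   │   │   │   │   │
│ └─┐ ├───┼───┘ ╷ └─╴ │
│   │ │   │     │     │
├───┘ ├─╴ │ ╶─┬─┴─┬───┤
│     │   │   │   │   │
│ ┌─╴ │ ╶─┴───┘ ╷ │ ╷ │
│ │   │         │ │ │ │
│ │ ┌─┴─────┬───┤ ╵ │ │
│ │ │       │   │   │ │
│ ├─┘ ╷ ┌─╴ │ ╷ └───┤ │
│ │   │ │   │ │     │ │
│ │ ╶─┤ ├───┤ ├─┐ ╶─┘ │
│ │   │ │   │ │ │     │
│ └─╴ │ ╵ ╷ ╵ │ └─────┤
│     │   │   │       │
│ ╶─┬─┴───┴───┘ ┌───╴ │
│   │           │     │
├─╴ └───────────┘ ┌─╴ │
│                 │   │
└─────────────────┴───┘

Shortest path A → P at (4, 1): 7 steps
Shortest path A → Q at (1, 6): 9 steps

P is closer (7 steps vs 9 steps).

Path to P:

┌───────┬───┬───────┬─┐
│A ↓    │   │       │ │
│ ╷ ╶─┐ ╵ ╷ ╵ ┌───┐ ╵ │
│ │↳ ↓│   │   │   │   │
│ └─┐ ├───┼───┘ ╷ └─╴ │
│   │↓│   │     │     │
├───┘ ├─╴ │ ╶─┬─┴─┬───┤
│    ↓│   │   │   │   │
│ ┌─╴ │ ╶─┴───┘ ╷ │ ╷ │
│ │P ↲│         │ │ │ │
│ │ ┌─┴─────┬───┤ ╵ │ │
│ │ │       │   │   │ │
│ ├─┘ ╷ ┌─╴ │ ╷ └───┤ │
│ │   │ │   │ │     │ │
│ │ ╶─┤ ├───┤ ├─┐ ╶─┘ │
│ │   │ │   │ │ │     │
│ └─╴ │ ╵ ╷ ╵ │ └─────┤
│     │   │   │       │
│ ╶─┬─┴───┴───┘ ┌───╴ │
│   │           │     │
├─╴ └───────────┘ ┌─╴ │
│                 │   │
└─────────────────┴───┘

Path to Q:

┌───────┬───┬───────┬─┐
│A → → ↓│↱ ↓│       │ │
│ ╷ ╶─┐ ╵ ╷ ╵ ┌───┐ ╵ │
│ │   │↳ ↑│↳ Q│   │   │
│ └─┐ ├───┼───┘ ╷ └─╴ │
│   │ │   │     │     │
├───┘ ├─╴ │ ╶─┬─┴─┬───┤
│     │   │   │   │   │
│ ┌─╴ │ ╶─┴───┘ ╷ │ ╷ │
│ │   │         │ │ │ │
│ │ ┌─┴─────┬───┤ ╵ │ │
│ │ │       │   │   │ │
│ ├─┘ ╷ ┌─╴ │ ╷ └───┤ │
│ │   │ │   │ │     │ │
│ │ ╶─┤ ├───┤ ├─┐ ╶─┘ │
│ │   │ │   │ │ │     │
│ └─╴ │ ╵ ╷ ╵ │ └─────┤
│     │   │   │       │
│ ╶─┬─┴───┴───┘ ┌───╴ │
│   │           │     │
├─╴ └───────────┘ ┌─╴ │
│                 │   │
└─────────────────┴───┘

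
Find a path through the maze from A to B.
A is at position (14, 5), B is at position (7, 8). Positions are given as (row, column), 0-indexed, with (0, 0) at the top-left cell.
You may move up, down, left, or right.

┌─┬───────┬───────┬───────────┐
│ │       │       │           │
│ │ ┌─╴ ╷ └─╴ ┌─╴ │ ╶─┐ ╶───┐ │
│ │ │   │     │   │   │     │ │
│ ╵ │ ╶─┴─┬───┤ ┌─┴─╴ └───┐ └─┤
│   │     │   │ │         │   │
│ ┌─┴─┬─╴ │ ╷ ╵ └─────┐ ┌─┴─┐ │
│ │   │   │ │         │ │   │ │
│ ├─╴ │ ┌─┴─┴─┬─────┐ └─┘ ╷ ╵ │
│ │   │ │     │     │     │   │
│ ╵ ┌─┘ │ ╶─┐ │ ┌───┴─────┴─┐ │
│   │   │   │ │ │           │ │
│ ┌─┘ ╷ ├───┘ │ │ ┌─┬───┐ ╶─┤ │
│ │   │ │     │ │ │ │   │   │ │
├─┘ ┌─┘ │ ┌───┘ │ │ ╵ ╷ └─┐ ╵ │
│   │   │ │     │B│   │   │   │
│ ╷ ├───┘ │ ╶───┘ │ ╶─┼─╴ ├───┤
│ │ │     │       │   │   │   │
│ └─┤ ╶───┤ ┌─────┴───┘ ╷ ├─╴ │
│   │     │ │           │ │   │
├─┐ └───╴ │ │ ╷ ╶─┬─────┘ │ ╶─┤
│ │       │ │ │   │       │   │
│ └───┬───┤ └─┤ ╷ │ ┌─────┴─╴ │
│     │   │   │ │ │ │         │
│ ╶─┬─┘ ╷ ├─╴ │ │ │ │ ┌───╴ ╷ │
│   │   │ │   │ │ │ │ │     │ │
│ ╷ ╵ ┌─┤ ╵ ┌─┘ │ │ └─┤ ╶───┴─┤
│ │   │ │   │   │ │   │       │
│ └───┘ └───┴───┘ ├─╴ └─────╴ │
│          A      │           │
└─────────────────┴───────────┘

Finding the shortest path from (14, 5) to (7, 8):
Path length: 28 steps
Directions: left → left → left → left → left → up → up → right → down → right → up → right → up → right → down → down → right → up → right → up → left → up → up → up → right → right → right → up

Solution:

┌─┬───────┬───────┬───────────┐
│ │       │       │           │
│ │ ┌─╴ ╷ └─╴ ┌─╴ │ ╶─┐ ╶───┐ │
│ │ │   │     │   │   │     │ │
│ ╵ │ ╶─┴─┬───┤ ┌─┴─╴ └───┐ └─┤
│   │     │   │ │         │   │
│ ┌─┴─┬─╴ │ ╷ ╵ └─────┐ ┌─┴─┐ │
│ │   │   │ │         │ │   │ │
│ ├─╴ │ ┌─┴─┴─┬─────┐ └─┘ ╷ ╵ │
│ │   │ │     │     │     │   │
│ ╵ ┌─┘ │ ╶─┐ │ ┌───┴─────┴─┐ │
│   │   │   │ │ │           │ │
│ ┌─┘ ╷ ├───┘ │ │ ┌─┬───┐ ╶─┤ │
│ │   │ │     │ │ │ │   │   │ │
├─┘ ┌─┘ │ ┌───┘ │ │ ╵ ╷ └─┐ ╵ │
│   │   │ │     │B│   │   │   │
│ ╷ ├───┘ │ ╶───┘ │ ╶─┼─╴ ├───┤
│ │ │     │↱ → → ↑│   │   │   │
│ └─┤ ╶───┤ ┌─────┴───┘ ╷ ├─╴ │
│   │     │↑│           │ │   │
├─┐ └───╴ │ │ ╷ ╶─┬─────┘ │ ╶─┤
│ │       │↑│ │   │       │   │
│ └───┬───┤ └─┤ ╷ │ ┌─────┴─╴ │
│     │↱ ↓│↑ ↰│ │ │ │         │
│ ╶─┬─┘ ╷ ├─╴ │ │ │ │ ┌───╴ ╷ │
│↱ ↓│↱ ↑│↓│↱ ↑│ │ │ │ │     │ │
│ ╷ ╵ ┌─┤ ╵ ┌─┘ │ │ └─┤ ╶───┴─┤
│↑│↳ ↑│ │↳ ↑│   │ │   │       │
│ └───┘ └───┴───┘ ├─╴ └─────╴ │
│↑ ← ← ← ← A      │           │
└─────────────────┴───────────┘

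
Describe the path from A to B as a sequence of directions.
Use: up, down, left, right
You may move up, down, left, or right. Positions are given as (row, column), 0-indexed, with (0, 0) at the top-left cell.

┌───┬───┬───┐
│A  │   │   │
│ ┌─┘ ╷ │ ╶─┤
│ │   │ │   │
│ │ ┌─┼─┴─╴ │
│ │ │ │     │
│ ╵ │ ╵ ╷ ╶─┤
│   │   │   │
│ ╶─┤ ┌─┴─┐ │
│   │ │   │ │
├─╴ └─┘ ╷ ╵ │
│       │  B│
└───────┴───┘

Finding the path and converting it to directions:
Path through cells: (0,0) → (1,0) → (2,0) → (3,0) → (4,0) → (4,1) → (5,1) → (5,2) → (5,3) → (4,3) → (4,4) → (5,4) → (5,5)
Directions: down, down, down, down, right, down, right, right, up, right, down, right

Solution:

┌───┬───┬───┐
│A  │   │   │
│ ┌─┘ ╷ │ ╶─┤
│↓│   │ │   │
│ │ ┌─┼─┴─╴ │
│↓│ │ │     │
│ ╵ │ ╵ ╷ ╶─┤
│↓  │   │   │
│ ╶─┤ ┌─┴─┐ │
│↳ ↓│ │↱ ↓│ │
├─╴ └─┘ ╷ ╵ │
│  ↳ → ↑│↳ B│
└───────┴───┘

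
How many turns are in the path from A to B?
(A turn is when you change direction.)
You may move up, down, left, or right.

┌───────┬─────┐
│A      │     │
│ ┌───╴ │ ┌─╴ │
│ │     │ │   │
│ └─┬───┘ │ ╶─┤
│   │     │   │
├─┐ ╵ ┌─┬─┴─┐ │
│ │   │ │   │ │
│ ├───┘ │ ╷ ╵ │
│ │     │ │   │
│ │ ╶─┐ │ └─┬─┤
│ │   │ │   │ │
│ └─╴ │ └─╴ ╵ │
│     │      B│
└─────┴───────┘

Directions: down, down, right, down, right, up, right, right, up, up, right, right, down, left, down, right, down, down, left, up, left, down, down, right, down, right
Number of turns: 19

Solution:

┌───────┬─────┐
│A      │↱ → ↓│
│ ┌───╴ │ ┌─╴ │
│↓│     │↑│↓ ↲│
│ └─┬───┘ │ ╶─┤
│↳ ↓│↱ → ↑│↳ ↓│
├─┐ ╵ ┌─┬─┴─┐ │
│ │↳ ↑│ │↓ ↰│↓│
│ ├───┘ │ ╷ ╵ │
│ │     │↓│↑ ↲│
│ │ ╶─┐ │ └─┬─┤
│ │   │ │↳ ↓│ │
│ └─╴ │ └─╴ ╵ │
│     │    ↳ B│
└─────┴───────┘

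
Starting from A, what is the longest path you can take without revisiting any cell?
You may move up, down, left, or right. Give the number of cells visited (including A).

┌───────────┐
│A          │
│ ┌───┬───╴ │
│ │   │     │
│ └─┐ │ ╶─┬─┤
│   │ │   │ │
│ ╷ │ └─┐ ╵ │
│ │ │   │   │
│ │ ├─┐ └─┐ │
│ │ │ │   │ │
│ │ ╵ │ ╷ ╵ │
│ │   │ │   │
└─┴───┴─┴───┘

Finding longest simple path using DFS:
Start: (0, 0)
Longest path visits 23 cells
Path: A → right → right → right → right → right → down → left → left → down → right → down → right → down → down → left → up → left → up → left → up → up → left

Solution:

┌───────────┐
│A → → → → ↓│
│ ┌───┬───╴ │
│ │B ↰│↓ ← ↲│
│ └─┐ │ ╶─┬─┤
│   │↑│↳ ↓│ │
│ ╷ │ └─┐ ╵ │
│ │ │↑ ↰│↳ ↓│
│ │ ├─┐ └─┐ │
│ │ │ │↑ ↰│↓│
│ │ ╵ │ ╷ ╵ │
│ │   │ │↑ ↲│
└─┴───┴─┴───┘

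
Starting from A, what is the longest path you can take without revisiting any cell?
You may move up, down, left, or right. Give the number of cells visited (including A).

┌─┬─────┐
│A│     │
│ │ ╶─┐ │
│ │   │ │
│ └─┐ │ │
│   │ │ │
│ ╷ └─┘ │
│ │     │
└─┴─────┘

Finding longest simple path using DFS:
Start: (0, 0)
Longest path visits 15 cells
Path: A → down → down → right → down → right → right → up → up → up → left → left → down → right → down

Solution:

┌─┬─────┐
│A│↓ ← ↰│
│ │ ╶─┐ │
│↓│↳ ↓│↑│
│ └─┐ │ │
│↳ ↓│B│↑│
│ ╷ └─┘ │
│ │↳ → ↑│
└─┴─────┘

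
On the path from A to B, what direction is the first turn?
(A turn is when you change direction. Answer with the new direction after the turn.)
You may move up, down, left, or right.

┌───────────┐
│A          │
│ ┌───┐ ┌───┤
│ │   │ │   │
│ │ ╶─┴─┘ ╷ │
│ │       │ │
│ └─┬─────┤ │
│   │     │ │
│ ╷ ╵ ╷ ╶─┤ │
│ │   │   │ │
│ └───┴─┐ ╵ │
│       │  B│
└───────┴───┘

Directions: down, down, down, right, down, right, up, right, down, right, down, right
First turn direction: right

Solution:

┌───────────┐
│A          │
│ ┌───┐ ┌───┤
│↓│   │ │   │
│ │ ╶─┴─┘ ╷ │
│↓│       │ │
│ └─┬─────┤ │
│↳ ↓│↱ ↓  │ │
│ ╷ ╵ ╷ ╶─┤ │
│ │↳ ↑│↳ ↓│ │
│ └───┴─┐ ╵ │
│       │↳ B│
└───────┴───┘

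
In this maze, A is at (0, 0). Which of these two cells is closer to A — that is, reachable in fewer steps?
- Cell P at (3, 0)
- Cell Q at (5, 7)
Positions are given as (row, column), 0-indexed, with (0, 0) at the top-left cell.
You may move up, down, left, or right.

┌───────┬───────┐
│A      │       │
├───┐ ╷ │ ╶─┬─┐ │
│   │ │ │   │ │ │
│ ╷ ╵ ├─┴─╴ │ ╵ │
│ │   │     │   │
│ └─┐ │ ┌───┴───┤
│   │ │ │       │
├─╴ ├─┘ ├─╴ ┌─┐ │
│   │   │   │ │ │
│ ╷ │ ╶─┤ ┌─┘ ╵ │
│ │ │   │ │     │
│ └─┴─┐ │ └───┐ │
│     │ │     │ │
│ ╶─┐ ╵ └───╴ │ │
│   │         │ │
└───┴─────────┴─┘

Shortest path A → P at (3, 0): 9 steps
Shortest path A → Q at (5, 7): 32 steps

P is closer (9 steps vs 32 steps).

Path to P:

┌───────┬───────┐
│A → ↓  │       │
├───┐ ╷ │ ╶─┬─┐ │
│↓ ↰│↓│ │   │ │ │
│ ╷ ╵ ├─┴─╴ │ ╵ │
│↓│↑ ↲│     │   │
│ └─┐ │ ┌───┴───┤
│P  │ │ │       │
├─╴ ├─┘ ├─╴ ┌─┐ │
│   │   │   │ │ │
│ ╷ │ ╶─┤ ┌─┘ ╵ │
│ │ │   │ │     │
│ └─┴─┐ │ └───┐ │
│     │ │     │ │
│ ╶─┐ ╵ └───╴ │ │
│   │         │ │
└───┴─────────┴─┘

Path to Q:

┌───────┬───────┐
│A → ↓  │       │
├───┐ ╷ │ ╶─┬─┐ │
│↓ ↰│↓│ │   │ │ │
│ ╷ ╵ ├─┴─╴ │ ╵ │
│↓│↑ ↲│     │   │
│ └─┐ │ ┌───┴───┤
│↳ ↓│ │ │  ↱ → ↓│
├─╴ ├─┘ ├─╴ ┌─┐ │
│↓ ↲│   │↱ ↑│ │↓│
│ ╷ │ ╶─┤ ┌─┘ ╵ │
│↓│ │   │↑│    Q│
│ └─┴─┐ │ └───┐ │
│↳ → ↓│ │↑ ← ↰│ │
│ ╶─┐ ╵ └───╴ │ │
│   │↳ → → → ↑│ │
└───┴─────────┴─┘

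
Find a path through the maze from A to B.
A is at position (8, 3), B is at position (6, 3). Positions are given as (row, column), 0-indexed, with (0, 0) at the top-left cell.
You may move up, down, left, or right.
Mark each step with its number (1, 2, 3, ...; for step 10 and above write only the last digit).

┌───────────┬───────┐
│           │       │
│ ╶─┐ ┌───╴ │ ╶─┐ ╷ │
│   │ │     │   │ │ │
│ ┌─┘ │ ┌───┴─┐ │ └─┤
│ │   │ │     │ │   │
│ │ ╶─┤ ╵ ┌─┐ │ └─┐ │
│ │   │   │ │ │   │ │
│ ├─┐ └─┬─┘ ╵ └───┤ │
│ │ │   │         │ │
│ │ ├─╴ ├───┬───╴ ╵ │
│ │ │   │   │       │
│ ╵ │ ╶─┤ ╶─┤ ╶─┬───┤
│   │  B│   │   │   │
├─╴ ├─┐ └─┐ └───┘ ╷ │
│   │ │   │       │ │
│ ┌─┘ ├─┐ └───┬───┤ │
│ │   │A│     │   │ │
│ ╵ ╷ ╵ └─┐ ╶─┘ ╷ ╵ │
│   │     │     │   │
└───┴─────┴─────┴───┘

Finding the shortest path from (8, 3) to (6, 3):
Path length: 30 steps
Directions: down → left → up → left → down → left → up → up → right → up → left → up → up → up → up → up → up → right → right → down → down → left → down → right → down → right → down → left → down → right

Solution:

┌───────────┬───────┐
│7 8 9      │       │
│ ╶─┐ ┌───╴ │ ╶─┐ ╷ │
│6  │0│     │   │ │ │
│ ┌─┘ │ ┌───┴─┐ │ └─┤
│5│2 1│ │     │ │   │
│ │ ╶─┤ ╵ ┌─┐ │ └─┐ │
│4│3 4│   │ │ │   │ │
│ ├─┐ └─┬─┘ ╵ └───┤ │
│3│ │5 6│         │ │
│ │ ├─╴ ├───┬───╴ ╵ │
│2│ │8 7│   │       │
│ ╵ │ ╶─┤ ╶─┤ ╶─┬───┤
│1 0│9 B│   │   │   │
├─╴ ├─┐ └─┐ └───┘ ╷ │
│8 9│ │   │       │ │
│ ┌─┘ ├─┐ └───┬───┤ │
│7│4 3│A│     │   │ │
│ ╵ ╷ ╵ └─┐ ╶─┘ ╷ ╵ │
│6 5│2 1  │     │   │
└───┴─────┴─────┴───┘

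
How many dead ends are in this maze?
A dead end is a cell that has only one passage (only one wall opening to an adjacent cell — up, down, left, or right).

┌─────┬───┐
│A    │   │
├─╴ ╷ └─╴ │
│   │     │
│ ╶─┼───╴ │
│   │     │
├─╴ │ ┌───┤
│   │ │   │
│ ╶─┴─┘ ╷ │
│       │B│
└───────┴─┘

Checking each cell for number of passages:

Dead ends found at positions:
  (0, 0)
  (0, 3)
  (3, 2)
  (4, 4)
Total dead ends: 4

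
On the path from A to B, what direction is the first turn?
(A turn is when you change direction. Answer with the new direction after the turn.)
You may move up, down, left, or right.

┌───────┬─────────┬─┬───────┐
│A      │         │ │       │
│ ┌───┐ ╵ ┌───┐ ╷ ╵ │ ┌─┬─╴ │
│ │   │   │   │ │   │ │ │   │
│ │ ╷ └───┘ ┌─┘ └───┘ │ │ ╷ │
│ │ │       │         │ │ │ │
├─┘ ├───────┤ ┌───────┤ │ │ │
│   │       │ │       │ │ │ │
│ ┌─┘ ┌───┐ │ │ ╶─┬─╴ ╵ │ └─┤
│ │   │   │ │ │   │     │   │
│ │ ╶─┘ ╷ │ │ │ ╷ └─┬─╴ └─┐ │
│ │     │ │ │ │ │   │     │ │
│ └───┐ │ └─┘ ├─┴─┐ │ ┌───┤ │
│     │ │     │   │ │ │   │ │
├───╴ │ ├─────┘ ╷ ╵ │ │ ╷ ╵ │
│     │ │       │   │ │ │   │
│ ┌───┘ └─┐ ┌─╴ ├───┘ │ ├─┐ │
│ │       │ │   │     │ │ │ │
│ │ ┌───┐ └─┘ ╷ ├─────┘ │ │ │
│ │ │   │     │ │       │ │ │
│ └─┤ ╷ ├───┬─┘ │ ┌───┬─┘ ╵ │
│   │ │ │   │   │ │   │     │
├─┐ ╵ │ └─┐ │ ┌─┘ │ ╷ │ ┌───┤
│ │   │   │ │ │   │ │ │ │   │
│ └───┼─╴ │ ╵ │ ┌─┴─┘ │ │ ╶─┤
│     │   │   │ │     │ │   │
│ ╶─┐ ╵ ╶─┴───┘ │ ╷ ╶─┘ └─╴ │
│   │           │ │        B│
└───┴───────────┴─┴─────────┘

Directions: right, right, right, down, right, up, right, right, right, down, down, right, right, right, up, up, right, right, right, down, left, down, down, down, right, down, down, down, down, down, down, left, left, down, down, down, right, right
First turn direction: down

Solution:

┌───────┬─────────┬─┬───────┐
│A → → ↓│↱ → → ↓  │ │↱ → → ↓│
│ ┌───┐ ╵ ┌───┐ ╷ ╵ │ ┌─┬─╴ │
│ │   │↳ ↑│   │↓│   │↑│ │↓ ↲│
│ │ ╷ └───┘ ┌─┘ └───┘ │ │ ╷ │
│ │ │       │  ↳ → → ↑│ │↓│ │
├─┘ ├───────┤ ┌───────┤ │ │ │
│   │       │ │       │ │↓│ │
│ ┌─┘ ┌───┐ │ │ ╶─┬─╴ ╵ │ └─┤
│ │   │   │ │ │   │     │↳ ↓│
│ │ ╶─┘ ╷ │ │ │ ╷ └─┬─╴ └─┐ │
│ │     │ │ │ │ │   │     │↓│
│ └───┐ │ └─┘ ├─┴─┐ │ ┌───┤ │
│     │ │     │   │ │ │   │↓│
├───╴ │ ├─────┘ ╷ ╵ │ │ ╷ ╵ │
│     │ │       │   │ │ │  ↓│
│ ┌───┘ └─┐ ┌─╴ ├───┘ │ ├─┐ │
│ │       │ │   │     │ │ │↓│
│ │ ┌───┐ └─┘ ╷ ├─────┘ │ │ │
│ │ │   │     │ │       │ │↓│
│ └─┤ ╷ ├───┬─┘ │ ┌───┬─┘ ╵ │
│   │ │ │   │   │ │   │↓ ← ↲│
├─┐ ╵ │ └─┐ │ ┌─┘ │ ╷ │ ┌───┤
│ │   │   │ │ │   │ │ │↓│   │
│ └───┼─╴ │ ╵ │ ┌─┴─┘ │ │ ╶─┤
│     │   │   │ │     │↓│   │
│ ╶─┐ ╵ ╶─┴───┘ │ ╷ ╶─┘ └─╴ │
│   │           │ │    ↳ → B│
└───┴───────────┴─┴─────────┘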